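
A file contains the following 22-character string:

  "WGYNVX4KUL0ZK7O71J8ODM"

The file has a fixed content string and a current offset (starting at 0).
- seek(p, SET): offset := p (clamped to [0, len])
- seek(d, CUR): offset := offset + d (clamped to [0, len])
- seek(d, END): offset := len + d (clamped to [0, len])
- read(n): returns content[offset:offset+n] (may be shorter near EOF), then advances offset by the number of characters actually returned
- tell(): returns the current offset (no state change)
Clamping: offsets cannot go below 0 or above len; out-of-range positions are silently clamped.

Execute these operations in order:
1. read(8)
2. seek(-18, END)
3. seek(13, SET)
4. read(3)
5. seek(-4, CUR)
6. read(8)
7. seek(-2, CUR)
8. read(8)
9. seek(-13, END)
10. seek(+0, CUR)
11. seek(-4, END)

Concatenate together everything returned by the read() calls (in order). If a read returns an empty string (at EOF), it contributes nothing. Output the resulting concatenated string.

Answer: WGYNVX4K7O7K7O71J8O8ODM

Derivation:
After 1 (read(8)): returned 'WGYNVX4K', offset=8
After 2 (seek(-18, END)): offset=4
After 3 (seek(13, SET)): offset=13
After 4 (read(3)): returned '7O7', offset=16
After 5 (seek(-4, CUR)): offset=12
After 6 (read(8)): returned 'K7O71J8O', offset=20
After 7 (seek(-2, CUR)): offset=18
After 8 (read(8)): returned '8ODM', offset=22
After 9 (seek(-13, END)): offset=9
After 10 (seek(+0, CUR)): offset=9
After 11 (seek(-4, END)): offset=18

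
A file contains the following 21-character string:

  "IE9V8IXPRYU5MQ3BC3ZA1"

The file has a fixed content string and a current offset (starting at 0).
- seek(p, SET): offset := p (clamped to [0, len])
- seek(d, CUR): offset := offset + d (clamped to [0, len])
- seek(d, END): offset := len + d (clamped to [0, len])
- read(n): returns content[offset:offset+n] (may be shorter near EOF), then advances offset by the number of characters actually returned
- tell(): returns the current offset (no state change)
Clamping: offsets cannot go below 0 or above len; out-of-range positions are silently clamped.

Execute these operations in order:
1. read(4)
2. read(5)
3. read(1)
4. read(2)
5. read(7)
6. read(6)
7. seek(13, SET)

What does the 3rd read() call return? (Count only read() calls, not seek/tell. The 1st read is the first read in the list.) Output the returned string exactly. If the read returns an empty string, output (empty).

Answer: Y

Derivation:
After 1 (read(4)): returned 'IE9V', offset=4
After 2 (read(5)): returned '8IXPR', offset=9
After 3 (read(1)): returned 'Y', offset=10
After 4 (read(2)): returned 'U5', offset=12
After 5 (read(7)): returned 'MQ3BC3Z', offset=19
After 6 (read(6)): returned 'A1', offset=21
After 7 (seek(13, SET)): offset=13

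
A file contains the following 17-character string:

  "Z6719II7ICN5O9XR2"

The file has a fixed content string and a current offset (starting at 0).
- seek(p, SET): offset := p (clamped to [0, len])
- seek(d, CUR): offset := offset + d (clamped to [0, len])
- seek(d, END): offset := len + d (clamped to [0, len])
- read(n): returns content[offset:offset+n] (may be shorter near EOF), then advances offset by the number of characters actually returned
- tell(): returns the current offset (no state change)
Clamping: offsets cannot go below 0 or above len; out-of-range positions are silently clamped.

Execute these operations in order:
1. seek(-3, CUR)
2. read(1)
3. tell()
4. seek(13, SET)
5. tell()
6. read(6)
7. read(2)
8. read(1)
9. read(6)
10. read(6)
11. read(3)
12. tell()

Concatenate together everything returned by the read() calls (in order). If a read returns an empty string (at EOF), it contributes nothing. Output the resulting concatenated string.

Answer: Z9XR2

Derivation:
After 1 (seek(-3, CUR)): offset=0
After 2 (read(1)): returned 'Z', offset=1
After 3 (tell()): offset=1
After 4 (seek(13, SET)): offset=13
After 5 (tell()): offset=13
After 6 (read(6)): returned '9XR2', offset=17
After 7 (read(2)): returned '', offset=17
After 8 (read(1)): returned '', offset=17
After 9 (read(6)): returned '', offset=17
After 10 (read(6)): returned '', offset=17
After 11 (read(3)): returned '', offset=17
After 12 (tell()): offset=17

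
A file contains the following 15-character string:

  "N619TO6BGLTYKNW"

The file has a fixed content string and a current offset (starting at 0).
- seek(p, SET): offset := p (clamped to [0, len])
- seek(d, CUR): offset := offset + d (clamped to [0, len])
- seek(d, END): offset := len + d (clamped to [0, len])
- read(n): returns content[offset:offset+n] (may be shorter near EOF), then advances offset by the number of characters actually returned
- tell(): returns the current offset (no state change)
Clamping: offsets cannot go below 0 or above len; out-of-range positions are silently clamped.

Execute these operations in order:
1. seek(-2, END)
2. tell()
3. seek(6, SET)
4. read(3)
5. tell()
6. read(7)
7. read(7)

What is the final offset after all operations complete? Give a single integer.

After 1 (seek(-2, END)): offset=13
After 2 (tell()): offset=13
After 3 (seek(6, SET)): offset=6
After 4 (read(3)): returned '6BG', offset=9
After 5 (tell()): offset=9
After 6 (read(7)): returned 'LTYKNW', offset=15
After 7 (read(7)): returned '', offset=15

Answer: 15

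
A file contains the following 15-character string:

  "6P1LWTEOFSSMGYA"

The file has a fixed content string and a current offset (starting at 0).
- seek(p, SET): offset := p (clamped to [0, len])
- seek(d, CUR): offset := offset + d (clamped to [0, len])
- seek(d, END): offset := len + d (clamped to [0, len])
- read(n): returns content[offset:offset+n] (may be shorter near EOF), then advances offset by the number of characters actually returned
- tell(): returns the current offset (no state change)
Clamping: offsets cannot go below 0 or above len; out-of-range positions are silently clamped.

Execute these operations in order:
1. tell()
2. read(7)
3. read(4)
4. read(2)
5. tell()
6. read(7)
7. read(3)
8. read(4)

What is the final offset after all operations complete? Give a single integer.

Answer: 15

Derivation:
After 1 (tell()): offset=0
After 2 (read(7)): returned '6P1LWTE', offset=7
After 3 (read(4)): returned 'OFSS', offset=11
After 4 (read(2)): returned 'MG', offset=13
After 5 (tell()): offset=13
After 6 (read(7)): returned 'YA', offset=15
After 7 (read(3)): returned '', offset=15
After 8 (read(4)): returned '', offset=15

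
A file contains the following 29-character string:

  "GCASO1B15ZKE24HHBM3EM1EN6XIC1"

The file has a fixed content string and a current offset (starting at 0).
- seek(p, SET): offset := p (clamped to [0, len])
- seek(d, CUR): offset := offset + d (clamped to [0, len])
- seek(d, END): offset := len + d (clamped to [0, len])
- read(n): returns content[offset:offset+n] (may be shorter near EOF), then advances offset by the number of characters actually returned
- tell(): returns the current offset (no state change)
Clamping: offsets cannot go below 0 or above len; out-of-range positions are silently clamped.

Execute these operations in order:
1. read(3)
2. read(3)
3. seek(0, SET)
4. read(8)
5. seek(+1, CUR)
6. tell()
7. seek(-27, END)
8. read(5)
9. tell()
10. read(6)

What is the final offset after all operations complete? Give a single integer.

Answer: 13

Derivation:
After 1 (read(3)): returned 'GCA', offset=3
After 2 (read(3)): returned 'SO1', offset=6
After 3 (seek(0, SET)): offset=0
After 4 (read(8)): returned 'GCASO1B1', offset=8
After 5 (seek(+1, CUR)): offset=9
After 6 (tell()): offset=9
After 7 (seek(-27, END)): offset=2
After 8 (read(5)): returned 'ASO1B', offset=7
After 9 (tell()): offset=7
After 10 (read(6)): returned '15ZKE2', offset=13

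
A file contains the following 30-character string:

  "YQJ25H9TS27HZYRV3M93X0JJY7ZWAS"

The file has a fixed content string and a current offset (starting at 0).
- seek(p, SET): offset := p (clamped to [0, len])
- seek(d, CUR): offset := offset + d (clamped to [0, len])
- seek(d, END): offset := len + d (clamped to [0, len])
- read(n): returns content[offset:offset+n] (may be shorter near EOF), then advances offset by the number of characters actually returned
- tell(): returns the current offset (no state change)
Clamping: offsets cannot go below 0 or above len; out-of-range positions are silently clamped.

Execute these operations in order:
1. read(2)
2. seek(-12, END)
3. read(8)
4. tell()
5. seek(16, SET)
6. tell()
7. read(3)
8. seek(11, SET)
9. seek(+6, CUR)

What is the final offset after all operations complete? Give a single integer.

After 1 (read(2)): returned 'YQ', offset=2
After 2 (seek(-12, END)): offset=18
After 3 (read(8)): returned '93X0JJY7', offset=26
After 4 (tell()): offset=26
After 5 (seek(16, SET)): offset=16
After 6 (tell()): offset=16
After 7 (read(3)): returned '3M9', offset=19
After 8 (seek(11, SET)): offset=11
After 9 (seek(+6, CUR)): offset=17

Answer: 17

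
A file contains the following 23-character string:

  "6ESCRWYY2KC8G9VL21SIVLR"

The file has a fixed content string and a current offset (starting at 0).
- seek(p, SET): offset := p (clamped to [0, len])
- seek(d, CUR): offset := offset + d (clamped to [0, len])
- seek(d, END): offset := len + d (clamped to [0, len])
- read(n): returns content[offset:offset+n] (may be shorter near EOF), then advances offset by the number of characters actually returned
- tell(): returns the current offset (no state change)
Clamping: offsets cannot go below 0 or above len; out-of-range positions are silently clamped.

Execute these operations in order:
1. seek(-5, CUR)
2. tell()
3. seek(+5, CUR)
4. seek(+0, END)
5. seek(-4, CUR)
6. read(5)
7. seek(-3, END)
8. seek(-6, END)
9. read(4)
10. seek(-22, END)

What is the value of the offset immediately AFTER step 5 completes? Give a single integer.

Answer: 19

Derivation:
After 1 (seek(-5, CUR)): offset=0
After 2 (tell()): offset=0
After 3 (seek(+5, CUR)): offset=5
After 4 (seek(+0, END)): offset=23
After 5 (seek(-4, CUR)): offset=19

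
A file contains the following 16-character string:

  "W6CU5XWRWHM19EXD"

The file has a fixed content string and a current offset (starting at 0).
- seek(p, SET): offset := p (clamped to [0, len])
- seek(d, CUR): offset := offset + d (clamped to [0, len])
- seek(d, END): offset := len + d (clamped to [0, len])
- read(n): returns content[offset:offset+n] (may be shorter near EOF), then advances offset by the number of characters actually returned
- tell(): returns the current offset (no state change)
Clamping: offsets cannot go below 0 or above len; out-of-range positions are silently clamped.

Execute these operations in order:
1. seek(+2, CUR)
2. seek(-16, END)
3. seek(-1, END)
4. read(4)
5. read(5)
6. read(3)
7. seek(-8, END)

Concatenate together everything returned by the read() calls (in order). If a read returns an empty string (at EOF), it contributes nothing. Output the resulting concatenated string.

After 1 (seek(+2, CUR)): offset=2
After 2 (seek(-16, END)): offset=0
After 3 (seek(-1, END)): offset=15
After 4 (read(4)): returned 'D', offset=16
After 5 (read(5)): returned '', offset=16
After 6 (read(3)): returned '', offset=16
After 7 (seek(-8, END)): offset=8

Answer: D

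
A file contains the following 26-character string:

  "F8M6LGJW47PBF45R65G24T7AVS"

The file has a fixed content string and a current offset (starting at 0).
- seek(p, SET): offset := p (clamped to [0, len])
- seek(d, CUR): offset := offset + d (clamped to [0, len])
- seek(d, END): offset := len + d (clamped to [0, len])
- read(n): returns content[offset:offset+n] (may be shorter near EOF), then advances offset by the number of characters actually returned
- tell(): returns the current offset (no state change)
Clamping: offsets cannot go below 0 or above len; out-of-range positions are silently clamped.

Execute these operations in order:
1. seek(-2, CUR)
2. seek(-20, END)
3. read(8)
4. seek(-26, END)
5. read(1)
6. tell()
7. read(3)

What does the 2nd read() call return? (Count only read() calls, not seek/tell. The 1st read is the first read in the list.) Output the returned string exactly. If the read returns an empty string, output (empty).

Answer: F

Derivation:
After 1 (seek(-2, CUR)): offset=0
After 2 (seek(-20, END)): offset=6
After 3 (read(8)): returned 'JW47PBF4', offset=14
After 4 (seek(-26, END)): offset=0
After 5 (read(1)): returned 'F', offset=1
After 6 (tell()): offset=1
After 7 (read(3)): returned '8M6', offset=4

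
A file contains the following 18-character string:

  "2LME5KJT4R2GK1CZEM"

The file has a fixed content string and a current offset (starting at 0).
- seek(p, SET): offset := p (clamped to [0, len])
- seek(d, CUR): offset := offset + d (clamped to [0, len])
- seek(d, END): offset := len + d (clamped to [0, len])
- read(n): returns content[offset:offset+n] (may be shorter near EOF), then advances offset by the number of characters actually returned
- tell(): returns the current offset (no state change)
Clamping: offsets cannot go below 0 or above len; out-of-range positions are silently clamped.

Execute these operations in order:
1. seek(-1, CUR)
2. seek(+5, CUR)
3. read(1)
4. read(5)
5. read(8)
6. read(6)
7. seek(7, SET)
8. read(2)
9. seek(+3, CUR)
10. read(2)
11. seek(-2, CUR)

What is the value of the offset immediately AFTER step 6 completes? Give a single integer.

Answer: 18

Derivation:
After 1 (seek(-1, CUR)): offset=0
After 2 (seek(+5, CUR)): offset=5
After 3 (read(1)): returned 'K', offset=6
After 4 (read(5)): returned 'JT4R2', offset=11
After 5 (read(8)): returned 'GK1CZEM', offset=18
After 6 (read(6)): returned '', offset=18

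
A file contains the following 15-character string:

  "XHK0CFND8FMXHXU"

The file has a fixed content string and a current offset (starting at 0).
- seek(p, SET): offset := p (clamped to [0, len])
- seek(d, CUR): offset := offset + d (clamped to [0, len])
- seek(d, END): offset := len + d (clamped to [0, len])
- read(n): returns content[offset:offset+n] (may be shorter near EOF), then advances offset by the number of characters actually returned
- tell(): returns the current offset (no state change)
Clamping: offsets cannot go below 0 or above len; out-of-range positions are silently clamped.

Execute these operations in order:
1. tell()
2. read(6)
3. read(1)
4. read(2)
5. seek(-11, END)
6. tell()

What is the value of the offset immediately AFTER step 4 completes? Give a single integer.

After 1 (tell()): offset=0
After 2 (read(6)): returned 'XHK0CF', offset=6
After 3 (read(1)): returned 'N', offset=7
After 4 (read(2)): returned 'D8', offset=9

Answer: 9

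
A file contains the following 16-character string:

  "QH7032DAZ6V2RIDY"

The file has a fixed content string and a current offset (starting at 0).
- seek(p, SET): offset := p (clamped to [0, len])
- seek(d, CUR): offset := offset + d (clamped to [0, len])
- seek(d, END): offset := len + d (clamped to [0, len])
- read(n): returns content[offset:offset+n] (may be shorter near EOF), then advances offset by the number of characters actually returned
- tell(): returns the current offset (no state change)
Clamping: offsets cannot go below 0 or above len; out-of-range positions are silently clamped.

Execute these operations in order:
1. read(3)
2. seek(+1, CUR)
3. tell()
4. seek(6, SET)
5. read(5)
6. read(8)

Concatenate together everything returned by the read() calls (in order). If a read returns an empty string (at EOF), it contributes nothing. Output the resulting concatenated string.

After 1 (read(3)): returned 'QH7', offset=3
After 2 (seek(+1, CUR)): offset=4
After 3 (tell()): offset=4
After 4 (seek(6, SET)): offset=6
After 5 (read(5)): returned 'DAZ6V', offset=11
After 6 (read(8)): returned '2RIDY', offset=16

Answer: QH7DAZ6V2RIDY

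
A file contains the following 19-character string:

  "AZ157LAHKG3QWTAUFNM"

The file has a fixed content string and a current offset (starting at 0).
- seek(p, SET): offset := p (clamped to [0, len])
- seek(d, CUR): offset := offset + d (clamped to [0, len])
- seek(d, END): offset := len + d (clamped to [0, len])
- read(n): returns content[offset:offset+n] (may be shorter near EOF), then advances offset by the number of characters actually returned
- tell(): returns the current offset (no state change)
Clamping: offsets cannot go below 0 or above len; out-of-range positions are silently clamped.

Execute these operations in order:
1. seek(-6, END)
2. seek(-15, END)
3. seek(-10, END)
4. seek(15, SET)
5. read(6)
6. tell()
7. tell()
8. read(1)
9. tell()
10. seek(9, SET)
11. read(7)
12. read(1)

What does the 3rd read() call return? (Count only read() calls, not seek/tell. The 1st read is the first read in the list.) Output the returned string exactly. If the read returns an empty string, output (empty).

Answer: G3QWTAU

Derivation:
After 1 (seek(-6, END)): offset=13
After 2 (seek(-15, END)): offset=4
After 3 (seek(-10, END)): offset=9
After 4 (seek(15, SET)): offset=15
After 5 (read(6)): returned 'UFNM', offset=19
After 6 (tell()): offset=19
After 7 (tell()): offset=19
After 8 (read(1)): returned '', offset=19
After 9 (tell()): offset=19
After 10 (seek(9, SET)): offset=9
After 11 (read(7)): returned 'G3QWTAU', offset=16
After 12 (read(1)): returned 'F', offset=17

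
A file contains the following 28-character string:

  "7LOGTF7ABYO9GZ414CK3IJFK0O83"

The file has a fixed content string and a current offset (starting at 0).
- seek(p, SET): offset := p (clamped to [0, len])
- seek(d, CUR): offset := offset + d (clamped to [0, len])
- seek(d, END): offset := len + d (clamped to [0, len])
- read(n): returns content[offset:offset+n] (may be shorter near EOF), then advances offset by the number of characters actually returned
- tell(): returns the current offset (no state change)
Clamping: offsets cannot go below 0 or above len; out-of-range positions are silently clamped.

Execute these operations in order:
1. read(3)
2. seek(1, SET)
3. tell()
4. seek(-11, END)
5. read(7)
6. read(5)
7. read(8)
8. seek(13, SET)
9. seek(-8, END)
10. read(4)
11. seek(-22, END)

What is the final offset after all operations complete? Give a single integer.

After 1 (read(3)): returned '7LO', offset=3
After 2 (seek(1, SET)): offset=1
After 3 (tell()): offset=1
After 4 (seek(-11, END)): offset=17
After 5 (read(7)): returned 'CK3IJFK', offset=24
After 6 (read(5)): returned '0O83', offset=28
After 7 (read(8)): returned '', offset=28
After 8 (seek(13, SET)): offset=13
After 9 (seek(-8, END)): offset=20
After 10 (read(4)): returned 'IJFK', offset=24
After 11 (seek(-22, END)): offset=6

Answer: 6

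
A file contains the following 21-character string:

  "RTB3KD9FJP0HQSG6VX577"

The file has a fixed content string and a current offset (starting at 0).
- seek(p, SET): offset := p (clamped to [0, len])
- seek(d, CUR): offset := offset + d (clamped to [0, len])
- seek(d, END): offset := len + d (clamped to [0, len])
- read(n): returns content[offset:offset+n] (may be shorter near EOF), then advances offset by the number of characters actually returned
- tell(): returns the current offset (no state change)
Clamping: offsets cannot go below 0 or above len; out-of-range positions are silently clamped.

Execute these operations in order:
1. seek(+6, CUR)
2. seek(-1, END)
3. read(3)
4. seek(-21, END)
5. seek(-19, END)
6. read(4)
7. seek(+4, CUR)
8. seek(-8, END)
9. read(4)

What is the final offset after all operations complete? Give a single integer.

After 1 (seek(+6, CUR)): offset=6
After 2 (seek(-1, END)): offset=20
After 3 (read(3)): returned '7', offset=21
After 4 (seek(-21, END)): offset=0
After 5 (seek(-19, END)): offset=2
After 6 (read(4)): returned 'B3KD', offset=6
After 7 (seek(+4, CUR)): offset=10
After 8 (seek(-8, END)): offset=13
After 9 (read(4)): returned 'SG6V', offset=17

Answer: 17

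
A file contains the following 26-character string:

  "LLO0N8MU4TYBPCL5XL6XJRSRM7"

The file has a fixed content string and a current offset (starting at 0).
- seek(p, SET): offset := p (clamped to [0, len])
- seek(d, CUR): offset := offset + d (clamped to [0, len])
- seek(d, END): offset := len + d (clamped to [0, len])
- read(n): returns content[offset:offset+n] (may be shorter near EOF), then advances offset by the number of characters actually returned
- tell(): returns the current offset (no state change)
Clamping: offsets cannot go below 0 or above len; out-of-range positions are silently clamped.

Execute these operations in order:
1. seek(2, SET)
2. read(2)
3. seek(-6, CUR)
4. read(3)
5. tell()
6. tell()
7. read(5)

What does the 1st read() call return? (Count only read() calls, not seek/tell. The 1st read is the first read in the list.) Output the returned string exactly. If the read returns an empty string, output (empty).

Answer: O0

Derivation:
After 1 (seek(2, SET)): offset=2
After 2 (read(2)): returned 'O0', offset=4
After 3 (seek(-6, CUR)): offset=0
After 4 (read(3)): returned 'LLO', offset=3
After 5 (tell()): offset=3
After 6 (tell()): offset=3
After 7 (read(5)): returned '0N8MU', offset=8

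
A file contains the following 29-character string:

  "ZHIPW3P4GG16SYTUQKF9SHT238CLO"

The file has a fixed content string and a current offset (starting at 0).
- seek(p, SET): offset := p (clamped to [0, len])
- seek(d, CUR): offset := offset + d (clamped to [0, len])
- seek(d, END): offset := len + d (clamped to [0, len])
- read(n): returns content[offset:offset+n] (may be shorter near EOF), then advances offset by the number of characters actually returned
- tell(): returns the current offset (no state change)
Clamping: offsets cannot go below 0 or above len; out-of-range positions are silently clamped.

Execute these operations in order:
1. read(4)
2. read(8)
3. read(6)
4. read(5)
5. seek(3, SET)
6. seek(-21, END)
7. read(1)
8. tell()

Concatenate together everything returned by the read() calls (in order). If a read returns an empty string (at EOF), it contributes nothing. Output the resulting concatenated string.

Answer: ZHIPW3P4GG16SYTUQKF9SHTG

Derivation:
After 1 (read(4)): returned 'ZHIP', offset=4
After 2 (read(8)): returned 'W3P4GG16', offset=12
After 3 (read(6)): returned 'SYTUQK', offset=18
After 4 (read(5)): returned 'F9SHT', offset=23
After 5 (seek(3, SET)): offset=3
After 6 (seek(-21, END)): offset=8
After 7 (read(1)): returned 'G', offset=9
After 8 (tell()): offset=9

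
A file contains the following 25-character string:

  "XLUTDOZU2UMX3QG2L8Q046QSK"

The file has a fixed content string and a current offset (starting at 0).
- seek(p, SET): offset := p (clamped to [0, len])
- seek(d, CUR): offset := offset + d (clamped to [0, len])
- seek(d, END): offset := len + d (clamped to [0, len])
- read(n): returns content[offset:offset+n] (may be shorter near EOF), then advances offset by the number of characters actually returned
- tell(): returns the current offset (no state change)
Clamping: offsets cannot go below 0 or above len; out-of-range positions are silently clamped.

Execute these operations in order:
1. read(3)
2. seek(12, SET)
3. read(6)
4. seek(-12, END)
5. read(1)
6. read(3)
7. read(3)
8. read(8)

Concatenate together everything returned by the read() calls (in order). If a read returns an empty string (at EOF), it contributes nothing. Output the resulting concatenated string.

Answer: XLU3QG2L8QG2L8Q046QSK

Derivation:
After 1 (read(3)): returned 'XLU', offset=3
After 2 (seek(12, SET)): offset=12
After 3 (read(6)): returned '3QG2L8', offset=18
After 4 (seek(-12, END)): offset=13
After 5 (read(1)): returned 'Q', offset=14
After 6 (read(3)): returned 'G2L', offset=17
After 7 (read(3)): returned '8Q0', offset=20
After 8 (read(8)): returned '46QSK', offset=25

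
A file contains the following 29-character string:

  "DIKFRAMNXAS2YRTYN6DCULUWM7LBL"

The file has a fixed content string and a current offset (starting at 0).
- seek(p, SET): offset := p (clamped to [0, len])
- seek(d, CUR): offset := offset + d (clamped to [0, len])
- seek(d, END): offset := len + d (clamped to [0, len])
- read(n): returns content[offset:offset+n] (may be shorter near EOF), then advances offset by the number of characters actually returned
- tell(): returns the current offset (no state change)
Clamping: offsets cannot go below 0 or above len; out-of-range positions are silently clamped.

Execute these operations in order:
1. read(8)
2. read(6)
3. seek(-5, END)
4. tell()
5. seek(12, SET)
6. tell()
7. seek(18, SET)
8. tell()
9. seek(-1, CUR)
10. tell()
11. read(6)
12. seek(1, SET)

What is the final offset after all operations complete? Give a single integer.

After 1 (read(8)): returned 'DIKFRAMN', offset=8
After 2 (read(6)): returned 'XAS2YR', offset=14
After 3 (seek(-5, END)): offset=24
After 4 (tell()): offset=24
After 5 (seek(12, SET)): offset=12
After 6 (tell()): offset=12
After 7 (seek(18, SET)): offset=18
After 8 (tell()): offset=18
After 9 (seek(-1, CUR)): offset=17
After 10 (tell()): offset=17
After 11 (read(6)): returned '6DCULU', offset=23
After 12 (seek(1, SET)): offset=1

Answer: 1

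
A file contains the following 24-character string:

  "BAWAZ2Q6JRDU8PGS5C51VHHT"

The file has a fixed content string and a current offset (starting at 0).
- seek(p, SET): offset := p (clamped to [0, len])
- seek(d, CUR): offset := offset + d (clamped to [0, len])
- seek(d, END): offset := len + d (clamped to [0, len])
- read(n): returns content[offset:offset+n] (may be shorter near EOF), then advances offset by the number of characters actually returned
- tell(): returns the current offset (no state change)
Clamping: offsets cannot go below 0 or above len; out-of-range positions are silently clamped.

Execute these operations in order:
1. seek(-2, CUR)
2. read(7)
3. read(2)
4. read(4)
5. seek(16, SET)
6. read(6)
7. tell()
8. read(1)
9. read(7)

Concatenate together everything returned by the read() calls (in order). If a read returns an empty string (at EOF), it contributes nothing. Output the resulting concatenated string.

Answer: BAWAZ2Q6JRDU85C51VHHT

Derivation:
After 1 (seek(-2, CUR)): offset=0
After 2 (read(7)): returned 'BAWAZ2Q', offset=7
After 3 (read(2)): returned '6J', offset=9
After 4 (read(4)): returned 'RDU8', offset=13
After 5 (seek(16, SET)): offset=16
After 6 (read(6)): returned '5C51VH', offset=22
After 7 (tell()): offset=22
After 8 (read(1)): returned 'H', offset=23
After 9 (read(7)): returned 'T', offset=24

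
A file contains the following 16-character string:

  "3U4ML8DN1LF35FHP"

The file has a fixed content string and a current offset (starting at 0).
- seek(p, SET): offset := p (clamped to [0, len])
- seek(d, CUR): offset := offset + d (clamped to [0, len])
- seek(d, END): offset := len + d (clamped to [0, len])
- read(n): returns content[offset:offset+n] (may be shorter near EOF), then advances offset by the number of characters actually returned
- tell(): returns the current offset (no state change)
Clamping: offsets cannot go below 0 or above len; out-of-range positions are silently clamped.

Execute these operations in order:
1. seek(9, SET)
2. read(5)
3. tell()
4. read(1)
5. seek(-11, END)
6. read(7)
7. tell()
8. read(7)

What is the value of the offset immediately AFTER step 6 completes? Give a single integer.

After 1 (seek(9, SET)): offset=9
After 2 (read(5)): returned 'LF35F', offset=14
After 3 (tell()): offset=14
After 4 (read(1)): returned 'H', offset=15
After 5 (seek(-11, END)): offset=5
After 6 (read(7)): returned '8DN1LF3', offset=12

Answer: 12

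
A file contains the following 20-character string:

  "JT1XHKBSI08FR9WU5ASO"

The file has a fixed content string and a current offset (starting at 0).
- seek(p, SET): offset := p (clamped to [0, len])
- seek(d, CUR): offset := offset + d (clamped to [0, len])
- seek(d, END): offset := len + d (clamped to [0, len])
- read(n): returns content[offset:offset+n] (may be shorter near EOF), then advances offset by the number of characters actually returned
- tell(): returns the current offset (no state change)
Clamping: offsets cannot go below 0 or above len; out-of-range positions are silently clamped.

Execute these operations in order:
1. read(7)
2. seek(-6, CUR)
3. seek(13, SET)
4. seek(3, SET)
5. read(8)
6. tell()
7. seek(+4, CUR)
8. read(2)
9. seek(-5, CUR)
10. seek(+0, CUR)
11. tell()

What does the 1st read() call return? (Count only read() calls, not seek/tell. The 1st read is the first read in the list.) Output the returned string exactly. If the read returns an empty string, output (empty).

After 1 (read(7)): returned 'JT1XHKB', offset=7
After 2 (seek(-6, CUR)): offset=1
After 3 (seek(13, SET)): offset=13
After 4 (seek(3, SET)): offset=3
After 5 (read(8)): returned 'XHKBSI08', offset=11
After 6 (tell()): offset=11
After 7 (seek(+4, CUR)): offset=15
After 8 (read(2)): returned 'U5', offset=17
After 9 (seek(-5, CUR)): offset=12
After 10 (seek(+0, CUR)): offset=12
After 11 (tell()): offset=12

Answer: JT1XHKB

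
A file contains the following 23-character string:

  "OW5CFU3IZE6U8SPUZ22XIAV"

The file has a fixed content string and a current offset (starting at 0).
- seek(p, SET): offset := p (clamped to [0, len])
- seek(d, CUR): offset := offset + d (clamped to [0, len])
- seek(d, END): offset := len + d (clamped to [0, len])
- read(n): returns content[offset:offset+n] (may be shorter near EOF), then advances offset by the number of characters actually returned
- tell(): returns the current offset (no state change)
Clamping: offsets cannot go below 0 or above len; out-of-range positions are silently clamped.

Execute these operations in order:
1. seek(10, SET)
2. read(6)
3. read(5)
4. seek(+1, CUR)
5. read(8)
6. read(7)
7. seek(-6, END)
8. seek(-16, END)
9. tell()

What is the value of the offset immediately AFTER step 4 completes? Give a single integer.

After 1 (seek(10, SET)): offset=10
After 2 (read(6)): returned '6U8SPU', offset=16
After 3 (read(5)): returned 'Z22XI', offset=21
After 4 (seek(+1, CUR)): offset=22

Answer: 22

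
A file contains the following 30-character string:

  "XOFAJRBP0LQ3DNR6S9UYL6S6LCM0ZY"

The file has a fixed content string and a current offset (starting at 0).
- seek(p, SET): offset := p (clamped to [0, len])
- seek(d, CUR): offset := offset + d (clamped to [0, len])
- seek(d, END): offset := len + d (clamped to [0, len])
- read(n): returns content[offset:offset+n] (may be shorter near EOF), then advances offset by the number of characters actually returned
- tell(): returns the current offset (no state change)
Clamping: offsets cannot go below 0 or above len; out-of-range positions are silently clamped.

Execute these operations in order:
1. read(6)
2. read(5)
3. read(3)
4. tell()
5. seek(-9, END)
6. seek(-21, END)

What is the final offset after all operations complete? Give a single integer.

After 1 (read(6)): returned 'XOFAJR', offset=6
After 2 (read(5)): returned 'BP0LQ', offset=11
After 3 (read(3)): returned '3DN', offset=14
After 4 (tell()): offset=14
After 5 (seek(-9, END)): offset=21
After 6 (seek(-21, END)): offset=9

Answer: 9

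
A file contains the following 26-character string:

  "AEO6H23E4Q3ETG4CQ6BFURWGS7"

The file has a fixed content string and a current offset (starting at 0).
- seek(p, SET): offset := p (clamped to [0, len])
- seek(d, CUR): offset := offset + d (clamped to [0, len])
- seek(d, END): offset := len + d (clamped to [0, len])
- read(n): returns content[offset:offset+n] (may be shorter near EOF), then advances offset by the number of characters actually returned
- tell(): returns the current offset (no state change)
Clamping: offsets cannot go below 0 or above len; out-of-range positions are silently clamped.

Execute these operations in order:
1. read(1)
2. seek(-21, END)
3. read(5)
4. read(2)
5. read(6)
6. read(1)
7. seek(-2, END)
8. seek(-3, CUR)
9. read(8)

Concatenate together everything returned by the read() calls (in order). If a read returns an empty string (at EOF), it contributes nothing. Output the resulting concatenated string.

Answer: A23E4Q3ETG4CQ6BRWGS7

Derivation:
After 1 (read(1)): returned 'A', offset=1
After 2 (seek(-21, END)): offset=5
After 3 (read(5)): returned '23E4Q', offset=10
After 4 (read(2)): returned '3E', offset=12
After 5 (read(6)): returned 'TG4CQ6', offset=18
After 6 (read(1)): returned 'B', offset=19
After 7 (seek(-2, END)): offset=24
After 8 (seek(-3, CUR)): offset=21
After 9 (read(8)): returned 'RWGS7', offset=26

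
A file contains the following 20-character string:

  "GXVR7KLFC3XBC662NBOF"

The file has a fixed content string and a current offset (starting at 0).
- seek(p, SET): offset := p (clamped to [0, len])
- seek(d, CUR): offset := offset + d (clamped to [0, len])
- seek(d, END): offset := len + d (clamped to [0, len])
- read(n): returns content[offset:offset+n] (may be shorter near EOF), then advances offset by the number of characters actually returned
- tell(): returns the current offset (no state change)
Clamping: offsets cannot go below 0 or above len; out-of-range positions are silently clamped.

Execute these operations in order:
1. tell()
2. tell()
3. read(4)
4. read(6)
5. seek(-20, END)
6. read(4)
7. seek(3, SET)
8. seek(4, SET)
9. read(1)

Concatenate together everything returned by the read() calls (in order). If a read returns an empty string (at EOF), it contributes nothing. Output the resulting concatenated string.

After 1 (tell()): offset=0
After 2 (tell()): offset=0
After 3 (read(4)): returned 'GXVR', offset=4
After 4 (read(6)): returned '7KLFC3', offset=10
After 5 (seek(-20, END)): offset=0
After 6 (read(4)): returned 'GXVR', offset=4
After 7 (seek(3, SET)): offset=3
After 8 (seek(4, SET)): offset=4
After 9 (read(1)): returned '7', offset=5

Answer: GXVR7KLFC3GXVR7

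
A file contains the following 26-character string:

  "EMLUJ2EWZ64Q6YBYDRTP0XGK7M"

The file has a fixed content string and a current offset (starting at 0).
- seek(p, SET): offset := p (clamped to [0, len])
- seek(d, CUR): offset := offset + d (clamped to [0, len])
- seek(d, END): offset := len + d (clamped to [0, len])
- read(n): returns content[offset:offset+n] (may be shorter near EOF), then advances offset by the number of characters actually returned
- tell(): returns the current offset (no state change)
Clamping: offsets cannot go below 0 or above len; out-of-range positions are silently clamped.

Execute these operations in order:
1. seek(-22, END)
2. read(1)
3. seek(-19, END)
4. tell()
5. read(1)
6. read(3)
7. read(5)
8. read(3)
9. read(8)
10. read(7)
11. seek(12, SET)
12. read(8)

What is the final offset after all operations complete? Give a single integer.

After 1 (seek(-22, END)): offset=4
After 2 (read(1)): returned 'J', offset=5
After 3 (seek(-19, END)): offset=7
After 4 (tell()): offset=7
After 5 (read(1)): returned 'W', offset=8
After 6 (read(3)): returned 'Z64', offset=11
After 7 (read(5)): returned 'Q6YBY', offset=16
After 8 (read(3)): returned 'DRT', offset=19
After 9 (read(8)): returned 'P0XGK7M', offset=26
After 10 (read(7)): returned '', offset=26
After 11 (seek(12, SET)): offset=12
After 12 (read(8)): returned '6YBYDRTP', offset=20

Answer: 20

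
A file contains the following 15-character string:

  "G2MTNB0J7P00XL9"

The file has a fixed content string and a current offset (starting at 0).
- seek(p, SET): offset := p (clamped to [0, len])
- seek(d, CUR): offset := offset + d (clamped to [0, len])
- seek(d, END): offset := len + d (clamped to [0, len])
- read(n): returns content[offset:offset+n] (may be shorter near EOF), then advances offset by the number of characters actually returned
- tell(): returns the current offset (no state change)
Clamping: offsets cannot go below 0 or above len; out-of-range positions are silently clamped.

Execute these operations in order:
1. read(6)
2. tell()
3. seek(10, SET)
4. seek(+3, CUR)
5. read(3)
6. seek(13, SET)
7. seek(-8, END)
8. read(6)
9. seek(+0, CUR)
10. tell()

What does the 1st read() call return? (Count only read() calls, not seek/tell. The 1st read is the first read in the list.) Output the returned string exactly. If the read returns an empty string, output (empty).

Answer: G2MTNB

Derivation:
After 1 (read(6)): returned 'G2MTNB', offset=6
After 2 (tell()): offset=6
After 3 (seek(10, SET)): offset=10
After 4 (seek(+3, CUR)): offset=13
After 5 (read(3)): returned 'L9', offset=15
After 6 (seek(13, SET)): offset=13
After 7 (seek(-8, END)): offset=7
After 8 (read(6)): returned 'J7P00X', offset=13
After 9 (seek(+0, CUR)): offset=13
After 10 (tell()): offset=13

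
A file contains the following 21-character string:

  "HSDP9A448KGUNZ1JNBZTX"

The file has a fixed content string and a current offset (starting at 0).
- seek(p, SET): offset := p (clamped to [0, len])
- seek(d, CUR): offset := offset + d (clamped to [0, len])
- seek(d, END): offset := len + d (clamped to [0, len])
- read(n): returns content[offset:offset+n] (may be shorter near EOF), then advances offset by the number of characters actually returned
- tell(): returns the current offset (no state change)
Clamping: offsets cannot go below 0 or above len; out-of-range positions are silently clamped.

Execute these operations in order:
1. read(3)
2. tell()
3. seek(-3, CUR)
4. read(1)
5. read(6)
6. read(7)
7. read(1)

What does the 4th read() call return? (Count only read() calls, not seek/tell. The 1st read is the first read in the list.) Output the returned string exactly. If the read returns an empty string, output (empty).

After 1 (read(3)): returned 'HSD', offset=3
After 2 (tell()): offset=3
After 3 (seek(-3, CUR)): offset=0
After 4 (read(1)): returned 'H', offset=1
After 5 (read(6)): returned 'SDP9A4', offset=7
After 6 (read(7)): returned '48KGUNZ', offset=14
After 7 (read(1)): returned '1', offset=15

Answer: 48KGUNZ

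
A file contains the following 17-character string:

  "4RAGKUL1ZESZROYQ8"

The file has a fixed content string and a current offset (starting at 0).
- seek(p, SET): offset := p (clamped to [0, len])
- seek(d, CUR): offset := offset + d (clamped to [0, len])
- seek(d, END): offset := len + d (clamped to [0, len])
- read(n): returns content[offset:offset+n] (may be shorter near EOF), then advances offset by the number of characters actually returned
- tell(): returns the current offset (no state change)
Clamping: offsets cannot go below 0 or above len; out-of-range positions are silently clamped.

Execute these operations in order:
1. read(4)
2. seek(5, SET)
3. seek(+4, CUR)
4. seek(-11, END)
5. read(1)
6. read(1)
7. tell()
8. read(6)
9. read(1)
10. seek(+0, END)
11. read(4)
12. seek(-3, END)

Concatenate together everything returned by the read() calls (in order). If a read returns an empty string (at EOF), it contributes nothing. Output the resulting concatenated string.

After 1 (read(4)): returned '4RAG', offset=4
After 2 (seek(5, SET)): offset=5
After 3 (seek(+4, CUR)): offset=9
After 4 (seek(-11, END)): offset=6
After 5 (read(1)): returned 'L', offset=7
After 6 (read(1)): returned '1', offset=8
After 7 (tell()): offset=8
After 8 (read(6)): returned 'ZESZRO', offset=14
After 9 (read(1)): returned 'Y', offset=15
After 10 (seek(+0, END)): offset=17
After 11 (read(4)): returned '', offset=17
After 12 (seek(-3, END)): offset=14

Answer: 4RAGL1ZESZROY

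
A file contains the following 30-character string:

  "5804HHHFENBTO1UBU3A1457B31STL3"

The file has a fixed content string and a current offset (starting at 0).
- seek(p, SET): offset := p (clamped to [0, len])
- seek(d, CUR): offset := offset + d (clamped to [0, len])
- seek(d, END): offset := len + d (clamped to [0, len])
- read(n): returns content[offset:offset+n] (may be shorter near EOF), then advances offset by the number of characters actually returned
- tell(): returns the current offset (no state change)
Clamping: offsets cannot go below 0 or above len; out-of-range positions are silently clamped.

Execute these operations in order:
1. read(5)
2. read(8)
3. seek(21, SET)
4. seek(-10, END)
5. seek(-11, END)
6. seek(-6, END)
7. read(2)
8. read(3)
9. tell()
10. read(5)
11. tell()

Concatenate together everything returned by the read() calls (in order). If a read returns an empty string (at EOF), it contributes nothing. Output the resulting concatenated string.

After 1 (read(5)): returned '5804H', offset=5
After 2 (read(8)): returned 'HHFENBTO', offset=13
After 3 (seek(21, SET)): offset=21
After 4 (seek(-10, END)): offset=20
After 5 (seek(-11, END)): offset=19
After 6 (seek(-6, END)): offset=24
After 7 (read(2)): returned '31', offset=26
After 8 (read(3)): returned 'STL', offset=29
After 9 (tell()): offset=29
After 10 (read(5)): returned '3', offset=30
After 11 (tell()): offset=30

Answer: 5804HHHFENBTO31STL3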